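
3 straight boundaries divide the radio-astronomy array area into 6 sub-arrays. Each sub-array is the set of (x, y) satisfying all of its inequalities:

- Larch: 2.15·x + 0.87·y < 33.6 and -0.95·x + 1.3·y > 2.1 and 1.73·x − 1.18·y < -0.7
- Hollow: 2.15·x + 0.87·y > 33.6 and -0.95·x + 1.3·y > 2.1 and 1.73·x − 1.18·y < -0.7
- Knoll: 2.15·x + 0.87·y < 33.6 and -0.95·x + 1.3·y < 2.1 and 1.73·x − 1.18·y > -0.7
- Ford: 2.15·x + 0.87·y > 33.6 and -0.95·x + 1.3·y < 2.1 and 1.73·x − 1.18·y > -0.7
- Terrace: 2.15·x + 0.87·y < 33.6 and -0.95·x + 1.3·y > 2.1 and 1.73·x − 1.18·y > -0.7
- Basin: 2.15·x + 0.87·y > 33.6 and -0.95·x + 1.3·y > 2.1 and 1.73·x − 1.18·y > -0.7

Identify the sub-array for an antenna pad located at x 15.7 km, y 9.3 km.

Ford

2.15·15.7 + 0.87·9.3 = 41.846, which is > 33.6
-0.95·15.7 + 1.3·9.3 = -2.825, which is < 2.1
1.73·15.7 − 1.18·9.3 = 16.187, which is > -0.7
This sign pattern matches Ford.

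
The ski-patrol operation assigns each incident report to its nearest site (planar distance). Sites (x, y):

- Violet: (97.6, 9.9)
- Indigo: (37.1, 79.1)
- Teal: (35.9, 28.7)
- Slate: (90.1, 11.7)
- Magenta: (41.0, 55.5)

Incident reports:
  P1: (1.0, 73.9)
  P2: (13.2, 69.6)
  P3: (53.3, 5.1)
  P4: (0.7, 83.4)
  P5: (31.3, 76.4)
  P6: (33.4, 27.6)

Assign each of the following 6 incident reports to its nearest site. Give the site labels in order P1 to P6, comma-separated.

Indigo, Indigo, Teal, Indigo, Indigo, Teal

P1 → Indigo (d²=1330.25)
P2 → Indigo (d²=661.46)
P3 → Teal (d²=859.72)
P4 → Indigo (d²=1343.45)
P5 → Indigo (d²=40.93)
P6 → Teal (d²=7.46)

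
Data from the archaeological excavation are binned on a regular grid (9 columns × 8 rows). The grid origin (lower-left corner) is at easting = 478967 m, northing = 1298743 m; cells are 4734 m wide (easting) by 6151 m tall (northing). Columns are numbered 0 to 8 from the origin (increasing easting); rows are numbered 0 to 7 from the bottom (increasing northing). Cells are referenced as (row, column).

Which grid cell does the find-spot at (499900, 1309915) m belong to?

Column index: ⌊(499900 − 478967) / 4734⌋ = ⌊4.422⌋ = 4
Row offset from origin: ⌊(1309915 − 1298743) / 6151⌋ = ⌊1.816⌋ = 1 → row 1

(1, 4)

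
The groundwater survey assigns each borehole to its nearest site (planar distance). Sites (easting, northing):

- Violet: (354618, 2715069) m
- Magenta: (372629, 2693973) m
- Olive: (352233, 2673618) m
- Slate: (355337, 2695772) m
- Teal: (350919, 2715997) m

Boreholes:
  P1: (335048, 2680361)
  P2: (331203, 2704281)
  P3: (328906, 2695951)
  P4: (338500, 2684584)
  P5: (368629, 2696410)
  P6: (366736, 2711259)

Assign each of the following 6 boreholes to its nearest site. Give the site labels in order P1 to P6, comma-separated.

Olive, Teal, Slate, Olive, Magenta, Violet

P1 → Olive (d²=340792274.00)
P2 → Teal (d²=525985312.00)
P3 → Slate (d²=698629802.00)
P4 → Olive (d²=308848445.00)
P5 → Magenta (d²=21938969.00)
P6 → Violet (d²=161362024.00)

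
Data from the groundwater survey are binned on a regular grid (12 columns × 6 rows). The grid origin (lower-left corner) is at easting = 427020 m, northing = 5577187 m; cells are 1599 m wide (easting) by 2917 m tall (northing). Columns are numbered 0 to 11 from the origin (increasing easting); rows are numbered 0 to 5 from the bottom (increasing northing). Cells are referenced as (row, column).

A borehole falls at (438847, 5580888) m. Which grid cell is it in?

Column index: ⌊(438847 − 427020) / 1599⌋ = ⌊7.396⌋ = 7
Row offset from origin: ⌊(5580888 − 5577187) / 2917⌋ = ⌊1.269⌋ = 1 → row 1

(1, 7)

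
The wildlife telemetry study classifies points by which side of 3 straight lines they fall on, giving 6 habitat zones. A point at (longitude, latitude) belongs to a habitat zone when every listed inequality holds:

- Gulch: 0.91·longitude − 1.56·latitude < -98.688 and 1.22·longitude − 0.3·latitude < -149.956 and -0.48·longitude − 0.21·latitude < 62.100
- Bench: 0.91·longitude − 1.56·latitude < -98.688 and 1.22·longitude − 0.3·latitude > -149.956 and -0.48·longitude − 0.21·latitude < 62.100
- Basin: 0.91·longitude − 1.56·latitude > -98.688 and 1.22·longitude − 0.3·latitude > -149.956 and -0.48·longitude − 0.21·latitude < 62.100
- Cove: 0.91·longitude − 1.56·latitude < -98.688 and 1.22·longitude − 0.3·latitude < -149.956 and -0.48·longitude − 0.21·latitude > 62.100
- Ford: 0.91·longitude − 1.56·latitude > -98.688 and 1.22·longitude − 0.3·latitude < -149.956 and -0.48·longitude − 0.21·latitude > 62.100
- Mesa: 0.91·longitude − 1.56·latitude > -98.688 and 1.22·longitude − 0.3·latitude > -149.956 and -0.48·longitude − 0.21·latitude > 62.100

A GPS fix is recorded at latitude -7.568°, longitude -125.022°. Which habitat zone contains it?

0.91·-125.022 − 1.56·-7.568 = -101.964, which is < -98.688
1.22·-125.022 − 0.3·-7.568 = -150.256, which is < -149.956
-0.48·-125.022 − 0.21·-7.568 = 61.600, which is < 62.100
This sign pattern matches Gulch.

Gulch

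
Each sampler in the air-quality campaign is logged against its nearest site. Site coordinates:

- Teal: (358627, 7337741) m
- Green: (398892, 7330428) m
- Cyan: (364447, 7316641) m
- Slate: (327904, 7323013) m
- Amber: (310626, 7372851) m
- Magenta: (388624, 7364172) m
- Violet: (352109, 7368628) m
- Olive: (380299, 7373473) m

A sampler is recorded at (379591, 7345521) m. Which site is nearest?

Squared distances to each site:
Teal: 500017696.000; Green: 600327250.000; Cyan: 1063395136.000; Slate: 3178156033.000; Amber: 5503100125.000; Magenta: 429454890.000; Violet: 1289193773.000; Olive: 781815568.000.
Minimum at Magenta.

Magenta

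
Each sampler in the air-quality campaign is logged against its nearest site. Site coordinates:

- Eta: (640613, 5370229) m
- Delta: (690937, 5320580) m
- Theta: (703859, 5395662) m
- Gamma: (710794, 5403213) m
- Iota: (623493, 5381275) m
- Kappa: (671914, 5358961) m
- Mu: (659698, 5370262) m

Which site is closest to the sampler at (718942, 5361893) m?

Squared distances to each site:
Eta: 6204921137.000; Delta: 2491043994.000; Theta: 1367842250.000; Gamma: 1773732304.000; Iota: 9486173525.000; Kappa: 2220229408.000; Mu: 3579891697.000.
Minimum at Theta.

Theta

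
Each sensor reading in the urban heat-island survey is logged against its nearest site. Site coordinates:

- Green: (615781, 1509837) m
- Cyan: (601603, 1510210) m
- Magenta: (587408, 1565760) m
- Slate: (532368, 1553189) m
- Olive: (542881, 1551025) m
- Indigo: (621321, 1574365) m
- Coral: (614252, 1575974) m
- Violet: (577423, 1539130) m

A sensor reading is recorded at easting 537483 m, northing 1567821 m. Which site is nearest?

Slate

Squared distances to each site:
Green: 9492721060.000; Cyan: 7430401721.000; Magenta: 2496753346.000; Slate: 240258649.000; Olive: 311244020.000; Indigo: 7071634180.000; Coral: 5959950770.000; Violet: 2418377081.000.
Minimum at Slate.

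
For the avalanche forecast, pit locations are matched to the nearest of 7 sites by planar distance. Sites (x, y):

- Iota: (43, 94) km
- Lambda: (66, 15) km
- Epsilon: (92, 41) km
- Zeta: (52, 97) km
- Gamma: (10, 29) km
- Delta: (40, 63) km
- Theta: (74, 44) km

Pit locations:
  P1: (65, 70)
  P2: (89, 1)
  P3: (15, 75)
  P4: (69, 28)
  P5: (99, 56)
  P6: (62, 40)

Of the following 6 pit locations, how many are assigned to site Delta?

P1 → Delta
P2 → Lambda
P3 → Delta
P4 → Lambda
P5 → Epsilon
P6 → Theta
2 of the 6 go to Delta.

2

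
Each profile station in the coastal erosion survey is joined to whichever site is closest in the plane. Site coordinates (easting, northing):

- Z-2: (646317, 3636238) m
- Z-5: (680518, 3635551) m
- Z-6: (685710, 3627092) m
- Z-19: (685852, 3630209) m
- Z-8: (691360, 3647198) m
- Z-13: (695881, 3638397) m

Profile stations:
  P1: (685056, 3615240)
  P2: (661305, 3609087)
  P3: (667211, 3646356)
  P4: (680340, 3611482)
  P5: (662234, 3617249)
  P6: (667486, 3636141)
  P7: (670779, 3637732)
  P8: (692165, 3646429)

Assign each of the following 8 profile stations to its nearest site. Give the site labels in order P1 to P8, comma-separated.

Z-6, Z-6, Z-5, Z-6, Z-2, Z-5, Z-5, Z-8

P1 → Z-6 (d²=140897620.00)
P2 → Z-6 (d²=919784050.00)
P3 → Z-5 (d²=293824274.00)
P4 → Z-6 (d²=272509000.00)
P5 → Z-2 (d²=613933010.00)
P6 → Z-5 (d²=170181124.00)
P7 → Z-5 (d²=99604882.00)
P8 → Z-8 (d²=1239386.00)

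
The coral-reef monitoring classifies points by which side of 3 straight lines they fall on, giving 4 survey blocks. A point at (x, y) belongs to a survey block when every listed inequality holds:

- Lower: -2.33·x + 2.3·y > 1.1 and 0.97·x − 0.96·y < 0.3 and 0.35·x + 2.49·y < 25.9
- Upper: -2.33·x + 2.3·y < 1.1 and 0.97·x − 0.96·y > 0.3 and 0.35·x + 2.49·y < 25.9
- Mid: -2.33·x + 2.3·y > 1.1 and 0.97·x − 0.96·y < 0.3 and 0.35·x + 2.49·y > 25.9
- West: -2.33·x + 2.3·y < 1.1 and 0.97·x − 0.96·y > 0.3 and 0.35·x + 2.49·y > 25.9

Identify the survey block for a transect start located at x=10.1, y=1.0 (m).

-2.33·10.1 + 2.3·1.0 = -21.233, which is < 1.1
0.97·10.1 − 0.96·1.0 = 8.837, which is > 0.3
0.35·10.1 + 2.49·1.0 = 6.025, which is < 25.9
This sign pattern matches Upper.

Upper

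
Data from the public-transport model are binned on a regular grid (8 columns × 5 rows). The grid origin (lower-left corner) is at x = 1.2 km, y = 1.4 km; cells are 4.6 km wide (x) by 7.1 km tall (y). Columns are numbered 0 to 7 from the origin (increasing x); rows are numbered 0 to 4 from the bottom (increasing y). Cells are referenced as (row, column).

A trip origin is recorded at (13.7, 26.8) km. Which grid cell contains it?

(3, 2)

Column index: ⌊(13.7 − 1.2) / 4.6⌋ = ⌊2.717⌋ = 2
Row offset from origin: ⌊(26.8 − 1.4) / 7.1⌋ = ⌊3.577⌋ = 3 → row 3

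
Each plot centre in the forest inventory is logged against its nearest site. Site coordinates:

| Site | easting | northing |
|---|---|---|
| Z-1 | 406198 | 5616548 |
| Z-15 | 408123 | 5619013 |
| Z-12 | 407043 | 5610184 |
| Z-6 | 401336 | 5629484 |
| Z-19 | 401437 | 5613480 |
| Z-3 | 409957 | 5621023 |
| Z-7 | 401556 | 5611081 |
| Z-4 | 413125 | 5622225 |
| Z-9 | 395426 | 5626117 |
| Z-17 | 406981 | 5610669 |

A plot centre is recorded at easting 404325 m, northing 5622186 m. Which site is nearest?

Z-15

Squared distances to each site:
Z-1: 35295173.000; Z-15: 24492733.000; Z-12: 151435528.000; Z-6: 62194925.000; Z-19: 84134980.000; Z-3: 33071993.000; Z-7: 130988386.000; Z-4: 77441521.000; Z-9: 94644962.000; Z-17: 139695625.000.
Minimum at Z-15.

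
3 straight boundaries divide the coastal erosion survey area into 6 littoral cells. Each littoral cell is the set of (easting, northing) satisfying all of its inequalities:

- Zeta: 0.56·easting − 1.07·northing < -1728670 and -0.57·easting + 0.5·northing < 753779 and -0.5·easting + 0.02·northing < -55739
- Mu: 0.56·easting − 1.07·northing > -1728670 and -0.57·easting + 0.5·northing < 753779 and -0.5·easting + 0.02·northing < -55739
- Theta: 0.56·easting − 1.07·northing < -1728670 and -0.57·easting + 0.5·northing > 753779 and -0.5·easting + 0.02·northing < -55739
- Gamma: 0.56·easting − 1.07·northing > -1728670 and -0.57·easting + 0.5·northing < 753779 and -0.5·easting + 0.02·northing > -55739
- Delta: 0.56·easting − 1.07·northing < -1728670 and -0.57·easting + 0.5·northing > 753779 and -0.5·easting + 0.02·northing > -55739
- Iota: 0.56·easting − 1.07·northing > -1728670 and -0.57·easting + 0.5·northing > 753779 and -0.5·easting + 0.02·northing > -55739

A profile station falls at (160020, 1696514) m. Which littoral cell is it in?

Iota

0.56·160020 − 1.07·1696514 = -1725658.780, which is > -1728670
-0.57·160020 + 0.5·1696514 = 757045.600, which is > 753779
-0.5·160020 + 0.02·1696514 = -46079.720, which is > -55739
This sign pattern matches Iota.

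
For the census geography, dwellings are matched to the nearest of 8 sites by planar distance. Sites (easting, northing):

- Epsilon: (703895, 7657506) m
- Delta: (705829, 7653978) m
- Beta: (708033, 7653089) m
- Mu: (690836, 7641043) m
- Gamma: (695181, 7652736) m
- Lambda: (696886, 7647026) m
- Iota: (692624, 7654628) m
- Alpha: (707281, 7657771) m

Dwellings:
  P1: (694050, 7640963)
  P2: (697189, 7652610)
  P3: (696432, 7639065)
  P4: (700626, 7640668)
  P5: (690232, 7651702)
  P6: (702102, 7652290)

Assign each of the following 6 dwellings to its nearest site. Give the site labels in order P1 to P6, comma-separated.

P1 → Mu (d²=10336196.00)
P2 → Gamma (d²=4047940.00)
P3 → Mu (d²=35227700.00)
P4 → Lambda (d²=54411764.00)
P5 → Iota (d²=14283140.00)
P6 → Delta (d²=16739873.00)

Mu, Gamma, Mu, Lambda, Iota, Delta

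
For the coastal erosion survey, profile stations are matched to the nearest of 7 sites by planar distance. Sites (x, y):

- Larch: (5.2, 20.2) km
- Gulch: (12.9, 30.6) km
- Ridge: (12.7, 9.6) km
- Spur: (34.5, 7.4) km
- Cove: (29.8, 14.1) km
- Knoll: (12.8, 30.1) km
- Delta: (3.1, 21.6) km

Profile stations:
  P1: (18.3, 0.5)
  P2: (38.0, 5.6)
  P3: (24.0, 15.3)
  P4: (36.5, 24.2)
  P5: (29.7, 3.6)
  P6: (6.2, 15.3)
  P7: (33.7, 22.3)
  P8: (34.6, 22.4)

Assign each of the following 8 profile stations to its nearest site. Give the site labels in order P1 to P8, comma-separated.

Ridge, Spur, Cove, Cove, Spur, Larch, Cove, Cove

P1 → Ridge (d²=114.17)
P2 → Spur (d²=15.49)
P3 → Cove (d²=35.08)
P4 → Cove (d²=146.90)
P5 → Spur (d²=37.48)
P6 → Larch (d²=25.01)
P7 → Cove (d²=82.45)
P8 → Cove (d²=91.93)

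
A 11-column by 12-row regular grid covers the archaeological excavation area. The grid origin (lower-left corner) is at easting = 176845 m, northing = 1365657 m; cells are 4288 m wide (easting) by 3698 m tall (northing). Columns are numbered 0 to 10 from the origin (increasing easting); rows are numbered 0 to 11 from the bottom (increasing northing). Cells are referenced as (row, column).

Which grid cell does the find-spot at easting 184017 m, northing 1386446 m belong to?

Column index: ⌊(184017 − 176845) / 4288⌋ = ⌊1.673⌋ = 1
Row offset from origin: ⌊(1386446 − 1365657) / 3698⌋ = ⌊5.622⌋ = 5 → row 5

(5, 1)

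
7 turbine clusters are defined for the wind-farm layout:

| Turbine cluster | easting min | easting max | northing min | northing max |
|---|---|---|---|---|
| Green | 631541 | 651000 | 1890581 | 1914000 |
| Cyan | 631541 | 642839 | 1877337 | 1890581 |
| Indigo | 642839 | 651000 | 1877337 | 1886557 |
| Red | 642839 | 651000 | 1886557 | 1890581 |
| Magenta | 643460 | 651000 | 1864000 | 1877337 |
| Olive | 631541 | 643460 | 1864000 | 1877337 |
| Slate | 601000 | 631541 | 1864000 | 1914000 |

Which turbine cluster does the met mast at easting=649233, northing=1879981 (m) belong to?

The point has easting = 649233 and northing = 1879981.
Only Indigo satisfies 642839 ≤ easting ≤ 651000 and 1877337 ≤ northing ≤ 1886557.

Indigo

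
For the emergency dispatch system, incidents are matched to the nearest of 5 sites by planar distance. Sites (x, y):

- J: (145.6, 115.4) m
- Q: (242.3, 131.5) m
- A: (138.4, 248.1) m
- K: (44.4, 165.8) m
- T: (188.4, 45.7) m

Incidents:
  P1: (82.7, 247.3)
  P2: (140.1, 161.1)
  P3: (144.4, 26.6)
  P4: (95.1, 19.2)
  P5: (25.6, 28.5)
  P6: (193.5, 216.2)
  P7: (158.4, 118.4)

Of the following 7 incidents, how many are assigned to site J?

P1 → A
P2 → J
P3 → T
P4 → T
P5 → K
P6 → A
P7 → J
2 of the 7 go to J.

2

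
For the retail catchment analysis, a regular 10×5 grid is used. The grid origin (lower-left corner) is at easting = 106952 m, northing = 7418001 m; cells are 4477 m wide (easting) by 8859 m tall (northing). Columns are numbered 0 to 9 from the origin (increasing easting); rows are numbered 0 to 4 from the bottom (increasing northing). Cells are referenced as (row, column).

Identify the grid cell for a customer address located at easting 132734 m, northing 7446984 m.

(3, 5)

Column index: ⌊(132734 − 106952) / 4477⌋ = ⌊5.759⌋ = 5
Row offset from origin: ⌊(7446984 − 7418001) / 8859⌋ = ⌊3.272⌋ = 3 → row 3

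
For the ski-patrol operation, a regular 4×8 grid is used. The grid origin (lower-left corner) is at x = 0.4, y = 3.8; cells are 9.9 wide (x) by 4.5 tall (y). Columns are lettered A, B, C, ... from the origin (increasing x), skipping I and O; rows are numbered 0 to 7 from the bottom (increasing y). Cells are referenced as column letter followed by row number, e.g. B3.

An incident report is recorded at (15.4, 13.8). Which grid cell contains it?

Column index: ⌊(15.4 − 0.4) / 9.9⌋ = ⌊1.515⌋ = 1 → column B
Row offset from origin: ⌊(13.8 − 3.8) / 4.5⌋ = ⌊2.222⌋ = 2 → row 2

B2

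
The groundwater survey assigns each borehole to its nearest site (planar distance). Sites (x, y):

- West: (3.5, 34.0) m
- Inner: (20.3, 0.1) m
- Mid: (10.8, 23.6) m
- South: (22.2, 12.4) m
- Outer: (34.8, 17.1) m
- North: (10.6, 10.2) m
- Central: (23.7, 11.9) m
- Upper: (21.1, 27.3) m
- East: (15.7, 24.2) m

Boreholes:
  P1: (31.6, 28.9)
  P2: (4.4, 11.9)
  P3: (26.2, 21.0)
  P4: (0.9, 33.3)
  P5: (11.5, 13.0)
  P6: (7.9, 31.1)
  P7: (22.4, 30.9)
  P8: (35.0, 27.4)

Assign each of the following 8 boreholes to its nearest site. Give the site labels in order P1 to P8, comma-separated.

Upper, North, Upper, West, North, West, Upper, Outer

P1 → Upper (d²=112.81)
P2 → North (d²=41.33)
P3 → Upper (d²=65.70)
P4 → West (d²=7.25)
P5 → North (d²=8.65)
P6 → West (d²=27.77)
P7 → Upper (d²=14.65)
P8 → Outer (d²=106.13)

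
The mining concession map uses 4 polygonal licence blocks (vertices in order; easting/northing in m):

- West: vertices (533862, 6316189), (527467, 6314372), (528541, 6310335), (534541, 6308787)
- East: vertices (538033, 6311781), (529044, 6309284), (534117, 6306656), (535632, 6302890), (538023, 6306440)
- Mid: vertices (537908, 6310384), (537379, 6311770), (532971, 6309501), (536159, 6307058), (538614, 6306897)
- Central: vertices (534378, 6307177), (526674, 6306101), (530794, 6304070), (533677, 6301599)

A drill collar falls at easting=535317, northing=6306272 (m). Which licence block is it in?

Cast a ray rightward from (535317, 6306272). For each polygon, the edges (by vertex number in listed order) whose endpoints lie on opposite sides of northing = 6306272, where each meets that height, and whether that is right or left of the point:
West: no edge straddles that height → 0 crossings.
East: 3–4 at easting≈534271.5 (left), 4–5 at easting≈537909.8 (right) → 1 crossing.
Mid: no edge straddles that height → 0 crossings.
Central: 1–2 at easting≈527898.3 (left), 4–1 at easting≈534264.3 (left) → 0 crossings.
Only East has an odd count, so the point is inside East.

East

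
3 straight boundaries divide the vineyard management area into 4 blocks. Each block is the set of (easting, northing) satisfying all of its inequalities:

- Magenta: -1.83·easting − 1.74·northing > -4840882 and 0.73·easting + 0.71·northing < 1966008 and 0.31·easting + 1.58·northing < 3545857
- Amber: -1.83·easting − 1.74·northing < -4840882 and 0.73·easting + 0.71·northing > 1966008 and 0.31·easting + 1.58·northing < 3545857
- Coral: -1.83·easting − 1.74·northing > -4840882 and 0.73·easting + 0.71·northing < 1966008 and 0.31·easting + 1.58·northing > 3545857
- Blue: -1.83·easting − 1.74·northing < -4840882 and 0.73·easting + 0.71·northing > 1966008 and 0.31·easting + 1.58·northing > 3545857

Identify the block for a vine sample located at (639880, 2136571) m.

-1.83·639880 − 1.74·2136571 = -4888613.940, which is < -4840882
0.73·639880 + 0.71·2136571 = 1984077.810, which is > 1966008
0.31·639880 + 1.58·2136571 = 3574144.980, which is > 3545857
This sign pattern matches Blue.

Blue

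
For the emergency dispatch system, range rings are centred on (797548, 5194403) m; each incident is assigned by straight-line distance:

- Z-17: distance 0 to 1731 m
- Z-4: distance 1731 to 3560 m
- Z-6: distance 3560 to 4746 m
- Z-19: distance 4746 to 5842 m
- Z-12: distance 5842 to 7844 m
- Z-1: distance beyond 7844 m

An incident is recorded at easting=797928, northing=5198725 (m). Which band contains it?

Z-6

Distance = √((797928−797548)² + (5198725−5194403)²) = √(144400.000 + 18679684.000) = 4338.673 m.
3560 ≤ 4338.673 < 4746 → Z-6.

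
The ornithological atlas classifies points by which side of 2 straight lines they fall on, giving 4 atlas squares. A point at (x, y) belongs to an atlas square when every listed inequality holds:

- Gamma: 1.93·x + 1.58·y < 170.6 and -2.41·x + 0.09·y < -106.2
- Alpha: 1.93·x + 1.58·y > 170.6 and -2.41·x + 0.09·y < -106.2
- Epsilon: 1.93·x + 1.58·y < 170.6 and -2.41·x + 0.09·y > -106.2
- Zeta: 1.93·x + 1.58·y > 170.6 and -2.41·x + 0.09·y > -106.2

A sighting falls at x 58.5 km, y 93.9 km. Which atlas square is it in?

Alpha

1.93·58.5 + 1.58·93.9 = 261.267, which is > 170.6
-2.41·58.5 + 0.09·93.9 = -132.534, which is < -106.2
This sign pattern matches Alpha.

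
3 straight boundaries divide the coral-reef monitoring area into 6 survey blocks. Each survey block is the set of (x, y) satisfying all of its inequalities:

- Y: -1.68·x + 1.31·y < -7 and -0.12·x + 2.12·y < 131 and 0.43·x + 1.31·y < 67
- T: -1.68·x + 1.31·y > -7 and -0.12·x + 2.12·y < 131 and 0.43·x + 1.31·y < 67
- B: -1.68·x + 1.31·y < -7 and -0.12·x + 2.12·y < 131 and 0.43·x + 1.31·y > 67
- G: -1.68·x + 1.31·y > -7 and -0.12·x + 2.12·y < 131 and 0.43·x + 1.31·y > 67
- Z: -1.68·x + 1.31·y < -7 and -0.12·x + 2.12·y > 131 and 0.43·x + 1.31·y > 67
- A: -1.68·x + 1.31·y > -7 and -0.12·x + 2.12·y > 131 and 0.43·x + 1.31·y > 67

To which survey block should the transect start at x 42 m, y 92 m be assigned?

-1.68·42 + 1.31·92 = 49.960, which is > -7
-0.12·42 + 2.12·92 = 190.000, which is > 131
0.43·42 + 1.31·92 = 138.580, which is > 67
This sign pattern matches A.

A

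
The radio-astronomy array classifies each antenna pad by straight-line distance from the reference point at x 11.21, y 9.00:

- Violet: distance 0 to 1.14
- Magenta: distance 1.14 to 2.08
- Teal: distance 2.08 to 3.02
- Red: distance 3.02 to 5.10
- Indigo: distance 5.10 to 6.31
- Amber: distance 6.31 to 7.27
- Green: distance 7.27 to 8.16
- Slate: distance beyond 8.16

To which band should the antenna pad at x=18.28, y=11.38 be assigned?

Distance = √((18.28−11.21)² + (11.38−9.00)²) = √(49.985 + 5.664) = 7.460.
7.27 ≤ 7.460 < 8.16 → Green.

Green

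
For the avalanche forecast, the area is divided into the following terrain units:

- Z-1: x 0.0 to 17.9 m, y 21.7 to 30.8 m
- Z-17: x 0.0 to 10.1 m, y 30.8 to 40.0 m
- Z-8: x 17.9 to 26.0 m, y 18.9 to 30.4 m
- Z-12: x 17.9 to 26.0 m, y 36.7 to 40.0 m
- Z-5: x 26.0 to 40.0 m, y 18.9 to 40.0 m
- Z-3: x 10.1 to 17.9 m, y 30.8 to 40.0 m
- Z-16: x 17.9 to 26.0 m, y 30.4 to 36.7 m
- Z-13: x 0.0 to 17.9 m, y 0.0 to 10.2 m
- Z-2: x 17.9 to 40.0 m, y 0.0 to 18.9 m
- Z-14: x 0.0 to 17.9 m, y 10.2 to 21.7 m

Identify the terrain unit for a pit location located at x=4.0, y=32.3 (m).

The point has x = 4.0 and y = 32.3.
Only Z-17 satisfies 0.0 ≤ x ≤ 10.1 and 30.8 ≤ y ≤ 40.0.

Z-17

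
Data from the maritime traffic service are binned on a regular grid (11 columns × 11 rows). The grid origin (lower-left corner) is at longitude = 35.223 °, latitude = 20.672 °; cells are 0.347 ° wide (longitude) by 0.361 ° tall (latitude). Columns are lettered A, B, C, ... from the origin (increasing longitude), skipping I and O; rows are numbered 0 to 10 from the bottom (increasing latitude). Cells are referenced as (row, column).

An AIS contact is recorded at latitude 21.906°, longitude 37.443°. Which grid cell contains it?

Column index: ⌊(37.443 − 35.223) / 0.347⌋ = ⌊6.398⌋ = 6 → column G
Row offset from origin: ⌊(21.906 − 20.672) / 0.361⌋ = ⌊3.418⌋ = 3 → row 3

(3, G)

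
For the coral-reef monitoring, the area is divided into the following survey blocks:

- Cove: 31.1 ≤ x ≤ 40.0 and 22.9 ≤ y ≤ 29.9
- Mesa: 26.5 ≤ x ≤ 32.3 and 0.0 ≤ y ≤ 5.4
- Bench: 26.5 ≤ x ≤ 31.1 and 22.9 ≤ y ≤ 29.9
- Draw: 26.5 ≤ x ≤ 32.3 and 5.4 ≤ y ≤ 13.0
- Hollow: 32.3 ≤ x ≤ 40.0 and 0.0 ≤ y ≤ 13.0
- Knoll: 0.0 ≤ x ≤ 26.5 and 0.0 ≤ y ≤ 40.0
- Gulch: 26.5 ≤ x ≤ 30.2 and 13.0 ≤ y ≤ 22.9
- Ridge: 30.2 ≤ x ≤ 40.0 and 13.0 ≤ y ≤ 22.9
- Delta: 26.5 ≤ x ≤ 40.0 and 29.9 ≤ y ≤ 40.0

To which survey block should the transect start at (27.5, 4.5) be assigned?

Mesa

The point has x = 27.5 and y = 4.5.
Only Mesa satisfies 26.5 ≤ x ≤ 32.3 and 0.0 ≤ y ≤ 5.4.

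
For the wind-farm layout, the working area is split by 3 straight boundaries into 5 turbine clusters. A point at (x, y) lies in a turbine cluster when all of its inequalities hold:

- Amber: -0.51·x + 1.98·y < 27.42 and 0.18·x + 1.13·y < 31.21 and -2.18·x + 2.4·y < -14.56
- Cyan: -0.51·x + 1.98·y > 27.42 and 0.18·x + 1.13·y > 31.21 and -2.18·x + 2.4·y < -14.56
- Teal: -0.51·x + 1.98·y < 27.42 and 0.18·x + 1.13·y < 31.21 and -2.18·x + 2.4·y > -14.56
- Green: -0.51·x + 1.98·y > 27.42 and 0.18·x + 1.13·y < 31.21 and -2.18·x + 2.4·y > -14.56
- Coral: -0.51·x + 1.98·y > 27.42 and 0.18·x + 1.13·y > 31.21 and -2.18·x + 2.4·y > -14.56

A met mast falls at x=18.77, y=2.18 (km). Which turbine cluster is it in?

-0.51·18.77 + 1.98·2.18 = -5.256, which is < 27.42
0.18·18.77 + 1.13·2.18 = 5.842, which is < 31.21
-2.18·18.77 + 2.4·2.18 = -35.687, which is < -14.56
This sign pattern matches Amber.

Amber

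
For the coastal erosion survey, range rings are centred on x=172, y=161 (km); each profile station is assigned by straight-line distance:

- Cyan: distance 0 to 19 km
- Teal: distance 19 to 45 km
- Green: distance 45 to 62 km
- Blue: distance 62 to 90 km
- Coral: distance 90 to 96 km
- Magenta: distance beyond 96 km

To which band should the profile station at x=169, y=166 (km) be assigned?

Distance = √((169−172)² + (166−161)²) = √(9.000 + 25.000) = 5.831 km.
0 ≤ 5.831 < 19 → Cyan.

Cyan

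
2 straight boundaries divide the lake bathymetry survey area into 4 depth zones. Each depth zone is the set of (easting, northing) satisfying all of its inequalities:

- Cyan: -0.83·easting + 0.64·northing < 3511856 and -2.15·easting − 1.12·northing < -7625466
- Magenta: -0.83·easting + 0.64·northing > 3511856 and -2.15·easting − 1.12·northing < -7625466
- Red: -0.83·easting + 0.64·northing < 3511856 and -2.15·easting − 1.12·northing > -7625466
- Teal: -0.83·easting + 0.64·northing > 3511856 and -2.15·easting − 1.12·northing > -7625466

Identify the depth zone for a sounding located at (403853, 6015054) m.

Teal

-0.83·403853 + 0.64·6015054 = 3514436.570, which is > 3511856
-2.15·403853 − 1.12·6015054 = -7605144.430, which is > -7625466
This sign pattern matches Teal.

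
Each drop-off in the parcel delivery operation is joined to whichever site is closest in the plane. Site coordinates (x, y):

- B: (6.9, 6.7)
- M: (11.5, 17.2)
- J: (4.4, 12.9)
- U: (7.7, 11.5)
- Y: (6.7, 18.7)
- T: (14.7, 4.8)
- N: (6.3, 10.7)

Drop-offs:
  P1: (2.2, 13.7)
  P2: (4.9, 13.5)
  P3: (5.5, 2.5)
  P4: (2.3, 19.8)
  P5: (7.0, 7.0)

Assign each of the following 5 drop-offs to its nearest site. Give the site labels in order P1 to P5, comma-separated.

P1 → J (d²=5.48)
P2 → J (d²=0.61)
P3 → B (d²=19.60)
P4 → Y (d²=20.57)
P5 → B (d²=0.10)

J, J, B, Y, B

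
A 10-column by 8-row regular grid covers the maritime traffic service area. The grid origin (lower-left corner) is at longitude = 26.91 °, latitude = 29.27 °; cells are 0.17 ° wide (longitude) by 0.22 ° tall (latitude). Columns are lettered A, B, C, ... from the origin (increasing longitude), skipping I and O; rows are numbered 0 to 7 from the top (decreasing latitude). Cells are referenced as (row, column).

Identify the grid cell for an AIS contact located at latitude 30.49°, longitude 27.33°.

(2, C)

Column index: ⌊(27.33 − 26.91) / 0.17⌋ = ⌊2.471⌋ = 2 → column C
Row offset from origin: ⌊(30.49 − 29.27) / 0.22⌋ = ⌊5.545⌋ = 5 → row 2 (counted from top)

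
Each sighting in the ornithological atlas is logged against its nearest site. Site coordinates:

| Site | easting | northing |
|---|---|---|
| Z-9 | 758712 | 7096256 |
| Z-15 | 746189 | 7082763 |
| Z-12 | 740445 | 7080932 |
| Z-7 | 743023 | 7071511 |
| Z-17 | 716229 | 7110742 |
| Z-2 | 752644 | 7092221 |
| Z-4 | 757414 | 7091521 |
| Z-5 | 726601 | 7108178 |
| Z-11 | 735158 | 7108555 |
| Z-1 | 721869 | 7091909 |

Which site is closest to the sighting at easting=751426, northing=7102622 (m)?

Z-9

Squared distances to each site:
Z-9: 93611752.000; Z-15: 421806050.000; Z-12: 591038461.000; Z-7: 1038504730.000; Z-17: 1304763209.000; Z-2: 109664325.000; Z-4: 159088345.000; Z-5: 647149761.000; Z-11: 299848313.000; Z-1: 988384618.000.
Minimum at Z-9.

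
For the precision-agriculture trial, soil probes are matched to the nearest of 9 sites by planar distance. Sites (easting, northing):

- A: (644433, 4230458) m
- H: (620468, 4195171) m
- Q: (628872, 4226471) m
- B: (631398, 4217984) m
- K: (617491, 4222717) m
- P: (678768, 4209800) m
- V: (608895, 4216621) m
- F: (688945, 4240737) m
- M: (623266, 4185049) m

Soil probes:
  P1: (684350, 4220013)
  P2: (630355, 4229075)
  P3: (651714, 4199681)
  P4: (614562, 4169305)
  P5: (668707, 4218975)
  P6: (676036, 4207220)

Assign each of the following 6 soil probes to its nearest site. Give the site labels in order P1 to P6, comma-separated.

P1 → P (d²=135464093.00)
P2 → Q (d²=8980105.00)
P3 → B (d²=747739665.00)
P4 → M (d²=323633152.00)
P5 → P (d²=185404346.00)
P6 → P (d²=14120224.00)

P, Q, B, M, P, P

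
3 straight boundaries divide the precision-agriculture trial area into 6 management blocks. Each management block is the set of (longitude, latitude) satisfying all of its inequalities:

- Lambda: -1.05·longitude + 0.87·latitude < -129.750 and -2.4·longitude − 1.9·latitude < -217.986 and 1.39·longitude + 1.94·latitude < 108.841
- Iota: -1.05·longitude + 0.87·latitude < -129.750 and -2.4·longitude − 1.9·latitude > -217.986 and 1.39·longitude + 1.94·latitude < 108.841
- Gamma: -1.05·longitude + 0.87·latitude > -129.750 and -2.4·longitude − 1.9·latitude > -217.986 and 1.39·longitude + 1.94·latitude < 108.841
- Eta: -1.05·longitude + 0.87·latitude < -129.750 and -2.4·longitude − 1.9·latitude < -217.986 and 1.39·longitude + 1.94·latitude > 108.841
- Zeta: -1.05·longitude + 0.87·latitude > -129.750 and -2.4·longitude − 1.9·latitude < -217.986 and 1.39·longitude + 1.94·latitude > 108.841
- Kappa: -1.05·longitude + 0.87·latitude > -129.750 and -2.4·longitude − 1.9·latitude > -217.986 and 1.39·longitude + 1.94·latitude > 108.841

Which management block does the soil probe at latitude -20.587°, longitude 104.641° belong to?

Gamma

-1.05·104.641 + 0.87·-20.587 = -127.784, which is > -129.750
-2.4·104.641 − 1.9·-20.587 = -212.023, which is > -217.986
1.39·104.641 + 1.94·-20.587 = 105.512, which is < 108.841
This sign pattern matches Gamma.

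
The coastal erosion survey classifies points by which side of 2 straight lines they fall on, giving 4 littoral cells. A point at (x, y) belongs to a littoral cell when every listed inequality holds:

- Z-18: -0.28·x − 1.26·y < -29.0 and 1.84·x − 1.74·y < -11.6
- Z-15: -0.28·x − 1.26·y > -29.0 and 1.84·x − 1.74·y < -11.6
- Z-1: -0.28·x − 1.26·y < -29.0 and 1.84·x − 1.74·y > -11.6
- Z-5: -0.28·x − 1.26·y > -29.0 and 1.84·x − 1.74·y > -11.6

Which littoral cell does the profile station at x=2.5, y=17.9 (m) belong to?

-0.28·2.5 − 1.26·17.9 = -23.254, which is > -29.0
1.84·2.5 − 1.74·17.9 = -26.546, which is < -11.6
This sign pattern matches Z-15.

Z-15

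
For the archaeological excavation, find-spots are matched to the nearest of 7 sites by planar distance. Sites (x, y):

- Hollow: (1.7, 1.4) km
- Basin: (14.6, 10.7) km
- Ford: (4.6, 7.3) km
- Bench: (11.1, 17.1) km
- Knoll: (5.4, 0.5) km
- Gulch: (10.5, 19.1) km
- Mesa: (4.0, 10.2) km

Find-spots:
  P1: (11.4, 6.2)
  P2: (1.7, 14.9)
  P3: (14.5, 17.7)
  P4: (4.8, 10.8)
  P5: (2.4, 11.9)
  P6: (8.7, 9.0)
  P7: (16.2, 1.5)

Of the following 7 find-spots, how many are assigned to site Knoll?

0

P1 → Basin
P2 → Mesa
P3 → Bench
P4 → Mesa
P5 → Mesa
P6 → Ford
P7 → Basin
0 of the 7 go to Knoll.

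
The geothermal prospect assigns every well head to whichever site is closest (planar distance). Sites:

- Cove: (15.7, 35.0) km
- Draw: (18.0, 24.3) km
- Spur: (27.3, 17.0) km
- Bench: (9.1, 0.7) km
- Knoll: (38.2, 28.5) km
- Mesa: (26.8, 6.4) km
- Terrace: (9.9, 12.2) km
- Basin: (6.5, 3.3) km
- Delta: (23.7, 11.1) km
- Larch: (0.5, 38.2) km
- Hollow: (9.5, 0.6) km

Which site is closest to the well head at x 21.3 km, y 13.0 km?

Squared distances to each site:
Cove: 515.360; Draw: 138.580; Spur: 52.000; Bench: 300.130; Knoll: 525.860; Mesa: 73.810; Terrace: 130.600; Basin: 313.130; Delta: 9.370; Larch: 1067.680; Hollow: 293.000.
Minimum at Delta.

Delta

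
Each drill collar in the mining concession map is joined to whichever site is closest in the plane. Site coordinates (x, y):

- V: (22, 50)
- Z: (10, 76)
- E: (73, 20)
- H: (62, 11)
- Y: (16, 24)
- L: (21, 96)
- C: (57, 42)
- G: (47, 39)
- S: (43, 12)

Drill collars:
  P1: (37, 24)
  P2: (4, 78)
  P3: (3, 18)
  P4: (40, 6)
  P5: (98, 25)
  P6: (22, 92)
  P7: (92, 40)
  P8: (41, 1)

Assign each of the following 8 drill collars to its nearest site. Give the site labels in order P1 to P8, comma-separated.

S, Z, Y, S, E, L, E, S

P1 → S (d²=180.00)
P2 → Z (d²=40.00)
P3 → Y (d²=205.00)
P4 → S (d²=45.00)
P5 → E (d²=650.00)
P6 → L (d²=17.00)
P7 → E (d²=761.00)
P8 → S (d²=125.00)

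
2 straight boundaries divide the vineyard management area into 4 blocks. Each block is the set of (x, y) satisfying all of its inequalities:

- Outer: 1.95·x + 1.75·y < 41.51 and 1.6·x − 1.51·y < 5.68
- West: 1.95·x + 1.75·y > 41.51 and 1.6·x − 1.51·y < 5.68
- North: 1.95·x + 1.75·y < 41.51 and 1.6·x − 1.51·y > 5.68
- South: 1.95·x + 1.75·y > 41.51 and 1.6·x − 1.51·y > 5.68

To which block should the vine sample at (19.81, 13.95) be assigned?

South

1.95·19.81 + 1.75·13.95 = 63.042, which is > 41.51
1.6·19.81 − 1.51·13.95 = 10.631, which is > 5.68
This sign pattern matches South.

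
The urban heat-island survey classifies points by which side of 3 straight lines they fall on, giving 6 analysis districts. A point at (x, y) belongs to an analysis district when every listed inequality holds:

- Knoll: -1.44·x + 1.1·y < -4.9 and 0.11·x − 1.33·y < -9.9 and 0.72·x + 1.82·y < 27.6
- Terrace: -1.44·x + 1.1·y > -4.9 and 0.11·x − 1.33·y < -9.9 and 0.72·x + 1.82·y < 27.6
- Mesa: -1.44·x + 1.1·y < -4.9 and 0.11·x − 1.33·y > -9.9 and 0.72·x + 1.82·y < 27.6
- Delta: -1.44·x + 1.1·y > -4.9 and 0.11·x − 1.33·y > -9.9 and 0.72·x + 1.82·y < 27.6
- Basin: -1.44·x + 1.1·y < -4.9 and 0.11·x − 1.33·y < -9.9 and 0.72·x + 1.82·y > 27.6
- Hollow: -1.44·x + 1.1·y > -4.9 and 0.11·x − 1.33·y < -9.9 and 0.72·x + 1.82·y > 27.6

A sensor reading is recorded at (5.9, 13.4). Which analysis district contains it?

-1.44·5.9 + 1.1·13.4 = 6.244, which is > -4.9
0.11·5.9 − 1.33·13.4 = -17.173, which is < -9.9
0.72·5.9 + 1.82·13.4 = 28.636, which is > 27.6
This sign pattern matches Hollow.

Hollow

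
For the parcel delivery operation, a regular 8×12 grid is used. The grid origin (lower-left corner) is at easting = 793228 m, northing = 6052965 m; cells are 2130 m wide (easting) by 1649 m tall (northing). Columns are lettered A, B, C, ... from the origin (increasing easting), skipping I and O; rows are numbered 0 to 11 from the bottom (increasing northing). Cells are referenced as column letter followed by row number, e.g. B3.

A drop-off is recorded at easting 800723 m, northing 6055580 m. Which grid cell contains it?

Column index: ⌊(800723 − 793228) / 2130⌋ = ⌊3.519⌋ = 3 → column D
Row offset from origin: ⌊(6055580 − 6052965) / 1649⌋ = ⌊1.586⌋ = 1 → row 1

D1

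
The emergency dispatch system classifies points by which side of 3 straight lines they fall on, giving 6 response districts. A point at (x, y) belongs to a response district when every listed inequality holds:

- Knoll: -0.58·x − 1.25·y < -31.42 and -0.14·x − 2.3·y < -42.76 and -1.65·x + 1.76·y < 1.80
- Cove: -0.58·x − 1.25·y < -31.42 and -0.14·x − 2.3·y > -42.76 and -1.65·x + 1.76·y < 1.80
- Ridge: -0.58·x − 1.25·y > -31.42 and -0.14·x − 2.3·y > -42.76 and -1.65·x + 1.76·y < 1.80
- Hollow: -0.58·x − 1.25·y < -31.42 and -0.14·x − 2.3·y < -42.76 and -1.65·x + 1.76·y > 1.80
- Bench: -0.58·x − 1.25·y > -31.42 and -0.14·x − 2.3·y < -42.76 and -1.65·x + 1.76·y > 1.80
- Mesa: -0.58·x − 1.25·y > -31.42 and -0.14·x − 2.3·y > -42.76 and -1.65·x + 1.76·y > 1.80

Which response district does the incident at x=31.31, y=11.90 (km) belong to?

-0.58·31.31 − 1.25·11.90 = -33.035, which is < -31.42
-0.14·31.31 − 2.3·11.90 = -31.753, which is > -42.76
-1.65·31.31 + 1.76·11.90 = -30.717, which is < 1.80
This sign pattern matches Cove.

Cove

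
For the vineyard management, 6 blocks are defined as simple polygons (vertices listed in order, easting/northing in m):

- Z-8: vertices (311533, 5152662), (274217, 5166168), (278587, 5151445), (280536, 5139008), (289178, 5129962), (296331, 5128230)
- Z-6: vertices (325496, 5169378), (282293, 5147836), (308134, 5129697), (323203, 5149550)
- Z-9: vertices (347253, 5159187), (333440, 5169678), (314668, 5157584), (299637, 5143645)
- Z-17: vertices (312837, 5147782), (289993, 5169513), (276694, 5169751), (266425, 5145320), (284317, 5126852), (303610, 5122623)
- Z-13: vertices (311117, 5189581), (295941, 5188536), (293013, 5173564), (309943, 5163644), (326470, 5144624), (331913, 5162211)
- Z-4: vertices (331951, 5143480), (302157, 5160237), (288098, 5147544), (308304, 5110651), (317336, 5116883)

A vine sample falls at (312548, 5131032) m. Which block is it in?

Cast a ray rightward from (312548, 5131032). For each polygon, the edges (by vertex number in listed order) whose endpoints lie on opposite sides of northing = 5131032, where each meets that height, and whether that is right or left of the point:
Z-8: 4–5 at easting≈288155.8 (left), 6–1 at easting≈298074.5 (left) → 0 crossings.
Z-6: 2–3 at easting≈306232.1 (left), 3–4 at easting≈309147.3 (left) → 0 crossings.
Z-9: no edge straddles that height → 0 crossings.
Z-17: 4–5 at easting≈280267.4 (left), 6–1 at easting≈306694.0 (left) → 0 crossings.
Z-13: no edge straddles that height → 0 crossings.
Z-4: 3–4 at easting≈297141.5 (left), 5–1 at easting≈325110.8 (right) → 1 crossing.
Only Z-4 has an odd count, so the point is inside Z-4.

Z-4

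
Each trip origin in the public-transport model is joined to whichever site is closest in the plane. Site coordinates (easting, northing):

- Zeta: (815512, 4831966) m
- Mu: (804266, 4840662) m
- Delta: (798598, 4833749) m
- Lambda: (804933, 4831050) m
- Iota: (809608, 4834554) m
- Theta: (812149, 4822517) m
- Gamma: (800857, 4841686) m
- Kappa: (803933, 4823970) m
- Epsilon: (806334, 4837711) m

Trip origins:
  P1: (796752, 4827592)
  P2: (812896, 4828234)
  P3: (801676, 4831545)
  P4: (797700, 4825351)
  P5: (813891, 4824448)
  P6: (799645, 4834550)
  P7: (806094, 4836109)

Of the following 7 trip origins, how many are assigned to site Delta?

2

P1 → Delta
P2 → Zeta
P3 → Lambda
P4 → Kappa
P5 → Theta
P6 → Delta
P7 → Epsilon
2 of the 7 go to Delta.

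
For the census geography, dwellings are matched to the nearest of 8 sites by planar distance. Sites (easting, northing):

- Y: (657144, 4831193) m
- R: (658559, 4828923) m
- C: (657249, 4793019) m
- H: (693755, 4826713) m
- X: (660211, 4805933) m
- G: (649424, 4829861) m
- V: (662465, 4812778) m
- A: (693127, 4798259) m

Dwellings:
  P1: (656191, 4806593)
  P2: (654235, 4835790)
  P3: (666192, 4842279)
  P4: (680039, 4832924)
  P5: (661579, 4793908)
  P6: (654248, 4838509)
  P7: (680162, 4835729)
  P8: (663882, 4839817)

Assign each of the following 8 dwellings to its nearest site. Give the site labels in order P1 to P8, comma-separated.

X, Y, Y, H, C, Y, H, Y

P1 → X (d²=16596000.00)
P2 → Y (d²=29594690.00)
P3 → Y (d²=204765700.00)
P4 → H (d²=226705177.00)
P5 → C (d²=19539221.00)
P6 → Y (d²=61910672.00)
P7 → H (d²=266057905.00)
P8 → Y (d²=119774020.00)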